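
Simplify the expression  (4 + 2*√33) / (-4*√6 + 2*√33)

(4*√6 + 2*√33 + 6*√22 + 33)/9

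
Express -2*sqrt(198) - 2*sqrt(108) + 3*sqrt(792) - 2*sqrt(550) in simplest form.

2*sqrt(198) = 6*sqrt(22); 2*sqrt(108) = 12*sqrt(3); 3*sqrt(792) = 18*sqrt(22); 2*sqrt(550) = 10*sqrt(22)

-12*sqrt(3) + 2*sqrt(22)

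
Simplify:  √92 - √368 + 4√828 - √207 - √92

√92 = 2*√23; √368 = 4*√23; 4√828 = 24*√23; √207 = 3*√23; √92 = 2*√23
Combine: (2 - 4 + 24 - 3 - 2)·√23 = 17*√23

17*√23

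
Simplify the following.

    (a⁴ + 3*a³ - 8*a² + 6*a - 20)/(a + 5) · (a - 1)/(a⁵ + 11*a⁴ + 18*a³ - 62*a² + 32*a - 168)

(a - 1)/(a² + 13*a + 42)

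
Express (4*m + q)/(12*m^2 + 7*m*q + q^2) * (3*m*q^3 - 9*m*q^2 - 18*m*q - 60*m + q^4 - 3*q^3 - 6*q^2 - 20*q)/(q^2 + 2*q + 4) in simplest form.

Factor: 12*m^2 + 7*m*q + q^2 = (3*m + q)*(4*m + q);  3*m*q^3 - 9*m*q^2 - 18*m*q - 60*m + q^4 - 3*q^3 - 6*q^2 - 20*q = (q - 5)*(3*m + q)*(q^2 + 2*q + 4)
Cancel the common factors (q^2 + 2*q + 4), (4*m + q), (3*m + q).

q - 5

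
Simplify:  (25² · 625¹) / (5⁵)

5^3

25² = 5^4; 625¹ = 5^4; 5⁵ = 5^5
Combine exponents: 5^3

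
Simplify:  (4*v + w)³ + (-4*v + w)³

2*w*(48*v² + w²)

Binomially expand both and collect terms in w, (4*v).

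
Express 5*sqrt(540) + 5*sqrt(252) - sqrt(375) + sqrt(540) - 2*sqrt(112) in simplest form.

5*sqrt(540) = 30*sqrt(15); 5*sqrt(252) = 30*sqrt(7); sqrt(375) = 5*sqrt(15); sqrt(540) = 6*sqrt(15); 2*sqrt(112) = 8*sqrt(7)

22*sqrt(7) + 31*sqrt(15)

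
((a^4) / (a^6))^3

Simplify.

a^(-6)

Inside the bracket: (a^-2)
Raise to the power 3: (a^-6)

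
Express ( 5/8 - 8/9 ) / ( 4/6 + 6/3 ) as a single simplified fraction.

Numerator: 5/8 - 8/9 = -19/72
Denominator: 4/6 + 6/3 = 8/3
Divide: (-19/72) · (3/8) = -19/192

-19/192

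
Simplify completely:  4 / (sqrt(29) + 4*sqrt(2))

(-4*sqrt(29) + 16*sqrt(2))/3

Multiply numerator and denominator by -sqrt(29) + 4*sqrt(2).
Denominator becomes 3; numerator becomes -4*sqrt(29) + 16*sqrt(2).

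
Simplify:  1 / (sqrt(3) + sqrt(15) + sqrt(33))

Group as (sqrt(15) + sqrt(33)) + sqrt(3); multiply by (sqrt(15) + sqrt(33)) - sqrt(3), then rationalise the remaining surd.

(-7*sqrt(15) - 15*sqrt(3) + 2*sqrt(165) + 5*sqrt(33))/15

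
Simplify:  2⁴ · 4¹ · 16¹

2^10

2⁴ = 2^4; 4¹ = 2^2; 16¹ = 2^4
Combine exponents: 2^10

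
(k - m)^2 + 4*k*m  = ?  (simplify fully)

(k + m)^2

Expanding gives k^2 + 2*k*m + m^2, a perfect square.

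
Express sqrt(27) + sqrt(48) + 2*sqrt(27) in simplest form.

13*sqrt(3)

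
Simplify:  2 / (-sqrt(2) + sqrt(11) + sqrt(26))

Group as (sqrt(11) + sqrt(26)) - sqrt(2); multiply by (sqrt(11) + sqrt(26)) + sqrt(2), then rationalise the remaining surd.

(-34*sqrt(11) - 8*sqrt(143) + 70*sqrt(2) + 26*sqrt(26))/81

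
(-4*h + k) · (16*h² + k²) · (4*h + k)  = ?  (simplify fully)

-256*h⁴ + k⁴

(k+(4*h))(k-(4*h)) = -16*h² + k²; continue pairing.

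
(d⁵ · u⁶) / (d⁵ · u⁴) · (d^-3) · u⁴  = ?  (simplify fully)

u⁶/d³

Quotient: u²
Multiply by (d^-3) · u⁴: add exponents.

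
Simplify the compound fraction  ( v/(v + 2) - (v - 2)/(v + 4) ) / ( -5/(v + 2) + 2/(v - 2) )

(-4*v^2 + 4*v + 8)/(3*v^2 - 2*v - 56)

Numerator: v/(v + 2) - (v - 2)/(v + 4) = (4*v + 4)/(v^2 + 6*v + 8)
Denominator: -5/(v + 2) + 2/(v - 2) = (-3*v + 14)/(v^2 - 4)
Divide: ((4*v + 4)/(v^2 + 6*v + 8)) · ((v^2 - 4)/(-3*v + 14)) = (-4*v^2 + 4*v + 8)/(3*v^2 - 2*v - 56)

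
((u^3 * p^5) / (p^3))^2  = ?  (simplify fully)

Inside the bracket: u^3 * p^2
Raise to the power 2: u^6 * p^4

p^4*u^6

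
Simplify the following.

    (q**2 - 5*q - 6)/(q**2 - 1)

Factor: q**2 - 5*q - 6 = (q + 1)*(q - 6);  q**2 - 1 = (q - 1)*(q + 1)
Cancel the common factor (q + 1).

(q - 6)/(q - 1)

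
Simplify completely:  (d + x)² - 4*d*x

Expanding gives d² - 2*d*x + x², a perfect square.

(d - x)²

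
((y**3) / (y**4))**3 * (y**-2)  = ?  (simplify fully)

y**(-5)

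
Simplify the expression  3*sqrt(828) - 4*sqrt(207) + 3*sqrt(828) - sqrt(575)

3*sqrt(828) = 18*sqrt(23); 4*sqrt(207) = 12*sqrt(23); 3*sqrt(828) = 18*sqrt(23); sqrt(575) = 5*sqrt(23)
Combine: (18 - 12 + 18 - 5)·sqrt(23) = 19*sqrt(23)

19*sqrt(23)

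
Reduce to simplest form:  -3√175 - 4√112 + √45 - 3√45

-31*√7 - 6*√5

3√175 = 15*√7; 4√112 = 16*√7; √45 = 3*√5; 3√45 = 9*√5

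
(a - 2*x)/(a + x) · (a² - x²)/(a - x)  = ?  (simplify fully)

Factor: a² - x² = (a - x)·(a + x)
Cancel the common factors (a - x), (a + x).

a - 2*x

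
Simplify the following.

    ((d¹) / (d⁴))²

d^(-6)

Inside the bracket: (d^-3)
Raise to the power 2: (d^-6)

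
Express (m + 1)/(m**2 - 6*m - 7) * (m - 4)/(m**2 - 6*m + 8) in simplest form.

1/(m**2 - 9*m + 14)

Factor: m**2 - 6*m - 7 = (m + 1)*(m - 7);  m**2 - 6*m + 8 = (m - 4)*(m - 2)
Cancel the common factors (m + 1), (m - 4).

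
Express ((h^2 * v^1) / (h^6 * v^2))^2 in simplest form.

Inside the bracket: (h^-4) * (v^-1)
Raise to the power 2: (h^-8) * (v^-2)

1/(h^8*v^2)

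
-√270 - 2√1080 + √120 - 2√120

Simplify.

-17*√30

√270 = 3*√30; 2√1080 = 12*√30; √120 = 2*√30; 2√120 = 4*√30
Combine: (-3 - 12 + 2 - 4)·√30 = -17*√30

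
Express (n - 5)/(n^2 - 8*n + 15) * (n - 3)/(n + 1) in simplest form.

1/(n + 1)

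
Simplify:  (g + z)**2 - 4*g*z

(g - z)**2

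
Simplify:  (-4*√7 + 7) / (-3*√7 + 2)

(-13*√7 + 70)/59

Multiply numerator and denominator by 2 + 3*√7.
Denominator becomes -59; numerator becomes -70 + 13*√7.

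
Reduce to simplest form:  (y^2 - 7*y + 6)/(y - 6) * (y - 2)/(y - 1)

Factor: y^2 - 7*y + 6 = (y - 6)*(y - 1)
Cancel the common factors (y - 1), (y - 6).

y - 2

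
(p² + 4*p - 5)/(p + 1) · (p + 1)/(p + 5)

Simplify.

p - 1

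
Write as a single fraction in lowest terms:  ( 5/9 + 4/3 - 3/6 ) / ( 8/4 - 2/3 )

Numerator: 5/9 + 4/3 - 3/6 = 25/18
Denominator: 8/4 - 2/3 = 4/3
Divide: (25/18) · (3/4) = 25/24

25/24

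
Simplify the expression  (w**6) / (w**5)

w

Quotient: w**1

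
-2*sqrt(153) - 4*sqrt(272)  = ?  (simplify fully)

2*sqrt(153) = 6*sqrt(17); 4*sqrt(272) = 16*sqrt(17)
Combine: (-6 - 16)·sqrt(17) = -22*sqrt(17)

-22*sqrt(17)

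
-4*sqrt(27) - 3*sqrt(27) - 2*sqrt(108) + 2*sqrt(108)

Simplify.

-21*sqrt(3)

4*sqrt(27) = 12*sqrt(3); 3*sqrt(27) = 9*sqrt(3); 2*sqrt(108) = 12*sqrt(3); 2*sqrt(108) = 12*sqrt(3)
Combine: (-12 - 9 - 12 + 12)·sqrt(3) = -21*sqrt(3)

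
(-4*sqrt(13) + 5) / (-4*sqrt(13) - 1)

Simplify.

Multiply numerator and denominator by -1 + 4*sqrt(13).
Denominator becomes -207; numerator becomes -213 + 24*sqrt(13).

(-8*sqrt(13) + 71)/69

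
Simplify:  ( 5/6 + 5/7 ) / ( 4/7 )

Numerator: 5/6 + 5/7 = 65/42
Denominator: 4/7 = 4/7
Divide: (65/42) · (7/4) = 65/24

65/24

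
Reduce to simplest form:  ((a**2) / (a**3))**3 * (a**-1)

a**(-4)

Inside the bracket: (a**-1)
Raise to the power 3: (a**-3)
Multiply by (a**-1): add exponents.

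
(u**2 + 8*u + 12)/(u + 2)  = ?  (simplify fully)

Factor: u**2 + 8*u + 12 = (u + 6)*(u + 2)
Cancel the common factor (u + 2).

u + 6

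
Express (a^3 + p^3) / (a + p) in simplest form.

Apply the sum-of-cubes factorisation and cancel (a + p).

a^2 - a*p + p^2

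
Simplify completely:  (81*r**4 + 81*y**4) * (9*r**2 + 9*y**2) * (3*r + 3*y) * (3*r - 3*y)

6561*r**8 - 6561*y**8

Telescope via difference of squares: ((3*r)+(3*y))((3*r)-(3*y)) = 9*r**2 - 9*y**2, then repeat with the next factor.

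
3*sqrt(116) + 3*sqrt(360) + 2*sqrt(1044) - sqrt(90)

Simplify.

3*sqrt(116) = 6*sqrt(29); 3*sqrt(360) = 18*sqrt(10); 2*sqrt(1044) = 12*sqrt(29); sqrt(90) = 3*sqrt(10)

15*sqrt(10) + 18*sqrt(29)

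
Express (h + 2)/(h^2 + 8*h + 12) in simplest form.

1/(h + 6)

Factor: h^2 + 8*h + 12 = (h + 2)*(h + 6)
Cancel the common factor (h + 2).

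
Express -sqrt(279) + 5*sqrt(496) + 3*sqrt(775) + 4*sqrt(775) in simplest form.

52*sqrt(31)

sqrt(279) = 3*sqrt(31); 5*sqrt(496) = 20*sqrt(31); 3*sqrt(775) = 15*sqrt(31); 4*sqrt(775) = 20*sqrt(31)
Combine: (-3 + 20 + 15 + 20)·sqrt(31) = 52*sqrt(31)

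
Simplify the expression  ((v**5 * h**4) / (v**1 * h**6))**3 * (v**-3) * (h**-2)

Inside the bracket: v**4 * (h**-2)
Raise to the power 3: v**12 * (h**-6)
Multiply by (v**-3) * (h**-2): add exponents.

v**9/h**8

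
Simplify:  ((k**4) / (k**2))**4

Inside the bracket: k**2
Raise to the power 4: k**8

k**8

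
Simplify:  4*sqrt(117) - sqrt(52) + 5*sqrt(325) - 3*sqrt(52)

29*sqrt(13)

4*sqrt(117) = 12*sqrt(13); sqrt(52) = 2*sqrt(13); 5*sqrt(325) = 25*sqrt(13); 3*sqrt(52) = 6*sqrt(13)
Combine: (12 - 2 + 25 - 6)·sqrt(13) = 29*sqrt(13)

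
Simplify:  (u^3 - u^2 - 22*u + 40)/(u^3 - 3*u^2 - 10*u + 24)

(u + 5)/(u + 3)

Factor: u^3 - u^2 - 22*u + 40 = (u - 4)*(u - 2)*(u + 5);  u^3 - 3*u^2 - 10*u + 24 = (u - 2)*(u - 4)*(u + 3)
Cancel the common factors (u - 4), (u - 2).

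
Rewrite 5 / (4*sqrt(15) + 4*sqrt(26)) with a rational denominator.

Multiply numerator and denominator by -4*sqrt(15) + 4*sqrt(26).
Denominator becomes 176; numerator becomes -20*sqrt(15) + 20*sqrt(26).

(-5*sqrt(15) + 5*sqrt(26))/44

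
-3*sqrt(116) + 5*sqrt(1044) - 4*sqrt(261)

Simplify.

3*sqrt(116) = 6*sqrt(29); 5*sqrt(1044) = 30*sqrt(29); 4*sqrt(261) = 12*sqrt(29)
Combine: (-6 + 30 - 12)·sqrt(29) = 12*sqrt(29)

12*sqrt(29)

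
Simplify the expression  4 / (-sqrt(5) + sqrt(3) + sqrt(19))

(-84*sqrt(3) - 8*sqrt(285) + 68*sqrt(5) + 44*sqrt(19))/61

Group as (sqrt(3) + sqrt(19)) - sqrt(5); multiply by (sqrt(3) + sqrt(19)) + sqrt(5), then rationalise the remaining surd.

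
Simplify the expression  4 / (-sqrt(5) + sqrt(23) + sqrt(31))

Group as (sqrt(23) + sqrt(31)) - sqrt(5); multiply by (sqrt(23) + sqrt(31)) + sqrt(5), then rationalise the remaining surd.

(-196*sqrt(5) - 12*sqrt(31) + 52*sqrt(23) + 8*sqrt(3565))/451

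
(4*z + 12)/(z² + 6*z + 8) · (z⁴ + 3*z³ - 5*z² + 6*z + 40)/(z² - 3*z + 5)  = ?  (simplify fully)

Factor: 4*z + 12 = 4·(z + 3);  z² + 6*z + 8 = (z + 4)·(z + 2);  z⁴ + 3*z³ - 5*z² + 6*z + 40 = (z + 2)·(z + 4)·(z² - 3*z + 5)
Cancel the common factors (z² - 3*z + 5), (z + 2), (z + 4).

4*z + 12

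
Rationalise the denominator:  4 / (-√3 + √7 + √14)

Group as (√7 + √14) - √3; multiply by (√7 + √14) + √3, then rationalise the remaining surd.

(-18*√3 - 4*√14 + 10*√7 + 14*√6)/17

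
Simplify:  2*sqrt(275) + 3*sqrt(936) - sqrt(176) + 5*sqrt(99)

2*sqrt(275) = 10*sqrt(11); 3*sqrt(936) = 18*sqrt(26); sqrt(176) = 4*sqrt(11); 5*sqrt(99) = 15*sqrt(11)

21*sqrt(11) + 18*sqrt(26)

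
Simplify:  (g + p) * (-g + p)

Pair the conjugate factors: (p+g)(p-g) = -g^2 + p^2.

-g^2 + p^2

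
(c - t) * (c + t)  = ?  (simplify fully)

Pair the conjugate factors: (c+t)(c-t) = c^2 - t^2.

c^2 - t^2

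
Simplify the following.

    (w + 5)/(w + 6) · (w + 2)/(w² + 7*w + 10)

1/(w + 6)

Factor: w² + 7*w + 10 = (w + 2)·(w + 5)
Cancel the common factors (w + 2), (w + 5).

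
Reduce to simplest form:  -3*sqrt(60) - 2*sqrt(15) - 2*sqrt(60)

-12*sqrt(15)

3*sqrt(60) = 6*sqrt(15); 2*sqrt(15) = 2*sqrt(15); 2*sqrt(60) = 4*sqrt(15)
Combine: (-6 - 2 - 4)·sqrt(15) = -12*sqrt(15)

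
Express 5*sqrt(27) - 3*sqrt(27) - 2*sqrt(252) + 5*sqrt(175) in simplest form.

5*sqrt(27) = 15*sqrt(3); 3*sqrt(27) = 9*sqrt(3); 2*sqrt(252) = 12*sqrt(7); 5*sqrt(175) = 25*sqrt(7)

6*sqrt(3) + 13*sqrt(7)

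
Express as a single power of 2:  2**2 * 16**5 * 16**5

2**42

2**2 = 2**2; 16**5 = 2**20; 16**5 = 2**20
Combine exponents: 2**42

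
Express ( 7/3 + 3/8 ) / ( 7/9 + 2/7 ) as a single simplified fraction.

1365/536

Numerator: 7/3 + 3/8 = 65/24
Denominator: 7/9 + 2/7 = 67/63
Divide: (65/24) · (63/67) = 1365/536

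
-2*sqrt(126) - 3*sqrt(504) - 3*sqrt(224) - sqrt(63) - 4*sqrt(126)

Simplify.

2*sqrt(126) = 6*sqrt(14); 3*sqrt(504) = 18*sqrt(14); 3*sqrt(224) = 12*sqrt(14); sqrt(63) = 3*sqrt(7); 4*sqrt(126) = 12*sqrt(14)

-48*sqrt(14) - 3*sqrt(7)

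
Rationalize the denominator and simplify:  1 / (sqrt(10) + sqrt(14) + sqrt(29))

(-4*sqrt(1015) - 5*sqrt(29) + 25*sqrt(14) + 33*sqrt(10))/535

Group as (sqrt(14) + sqrt(29)) + sqrt(10); multiply by (sqrt(14) + sqrt(29)) - sqrt(10), then rationalise the remaining surd.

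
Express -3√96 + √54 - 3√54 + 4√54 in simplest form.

3√96 = 12*√6; √54 = 3*√6; 3√54 = 9*√6; 4√54 = 12*√6
Combine: (-12 + 3 - 9 + 12)·√6 = -6*√6

-6*√6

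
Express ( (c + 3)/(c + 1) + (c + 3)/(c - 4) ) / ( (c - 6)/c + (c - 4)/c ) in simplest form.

(2*c³ + 3*c² - 9*c)/(2*c³ - 16*c² + 22*c + 40)

Numerator: (c + 3)/(c + 1) + (c + 3)/(c - 4) = (2*c² + 3*c - 9)/(c² - 3*c - 4)
Denominator: (c - 6)/c + (c - 4)/c = (2*c - 10)/c
Divide: ((2*c² + 3*c - 9)/(c² - 3*c - 4)) · (c/(2*c - 10)) = (2*c³ + 3*c² - 9*c)/(2*c³ - 16*c² + 22*c + 40)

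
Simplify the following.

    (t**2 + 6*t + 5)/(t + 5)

t + 1

Factor: t**2 + 6*t + 5 = (t + 5)*(t + 1)
Cancel the common factor (t + 5).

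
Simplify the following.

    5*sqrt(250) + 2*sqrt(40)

29*sqrt(10)

5*sqrt(250) = 25*sqrt(10); 2*sqrt(40) = 4*sqrt(10)
Combine: (25 + 4)·sqrt(10) = 29*sqrt(10)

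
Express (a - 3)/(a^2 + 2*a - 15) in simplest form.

1/(a + 5)

Factor: a^2 + 2*a - 15 = (a + 5)*(a - 3)
Cancel the common factor (a - 3).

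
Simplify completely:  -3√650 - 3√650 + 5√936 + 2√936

3√650 = 15*√26; 3√650 = 15*√26; 5√936 = 30*√26; 2√936 = 12*√26
Combine: (-15 - 15 + 30 + 12)·√26 = 12*√26

12*√26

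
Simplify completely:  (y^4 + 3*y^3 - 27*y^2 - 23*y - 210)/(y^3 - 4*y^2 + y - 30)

Factor: y^4 + 3*y^3 - 27*y^2 - 23*y - 210 = (y + 7)*(y^2 + y + 6)*(y - 5);  y^3 - 4*y^2 + y - 30 = (y - 5)*(y^2 + y + 6)
Cancel the common factors (y^2 + y + 6), (y - 5).

y + 7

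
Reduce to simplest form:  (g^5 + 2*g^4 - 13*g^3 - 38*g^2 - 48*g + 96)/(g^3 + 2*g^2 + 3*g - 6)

Factor: g^5 + 2*g^4 - 13*g^3 - 38*g^2 - 48*g + 96 = (g^2 + 3*g + 6)*(g + 4)*(g - 1)*(g - 4);  g^3 + 2*g^2 + 3*g - 6 = (g^2 + 3*g + 6)*(g - 1)
Cancel the common factors (g^2 + 3*g + 6), (g - 1).

g^2 - 16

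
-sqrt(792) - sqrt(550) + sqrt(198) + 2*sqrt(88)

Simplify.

-4*sqrt(22)

sqrt(792) = 6*sqrt(22); sqrt(550) = 5*sqrt(22); sqrt(198) = 3*sqrt(22); 2*sqrt(88) = 4*sqrt(22)
Combine: (-6 - 5 + 3 + 4)·sqrt(22) = -4*sqrt(22)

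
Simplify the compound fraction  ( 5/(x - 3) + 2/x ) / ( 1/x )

Numerator: 5/(x - 3) + 2/x = (7*x - 6)/(x² - 3*x)
Denominator: 1/x = 1/x
Divide: ((7*x - 6)/(x² - 3*x)) · (x) = (7*x - 6)/(x - 3)

(7*x - 6)/(x - 3)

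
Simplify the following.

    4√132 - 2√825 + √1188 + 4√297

16*√33

4√132 = 8*√33; 2√825 = 10*√33; √1188 = 6*√33; 4√297 = 12*√33
Combine: (8 - 10 + 6 + 12)·√33 = 16*√33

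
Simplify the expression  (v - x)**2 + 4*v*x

(v + x)**2

After expansion: v**2 + 2*v*x + x**2 — a perfect-square trinomial.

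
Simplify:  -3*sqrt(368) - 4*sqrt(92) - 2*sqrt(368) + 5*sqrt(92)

3*sqrt(368) = 12*sqrt(23); 4*sqrt(92) = 8*sqrt(23); 2*sqrt(368) = 8*sqrt(23); 5*sqrt(92) = 10*sqrt(23)
Combine: (-12 - 8 - 8 + 10)·sqrt(23) = -18*sqrt(23)

-18*sqrt(23)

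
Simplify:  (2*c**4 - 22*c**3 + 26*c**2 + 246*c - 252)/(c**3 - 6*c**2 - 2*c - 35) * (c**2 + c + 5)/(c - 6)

Factor: 2*c**4 - 22*c**3 + 26*c**2 + 246*c - 252 = 2*(c - 6)*(c - 1)*(c + 3)*(c - 7);  c**3 - 6*c**2 - 2*c - 35 = (c**2 + c + 5)*(c - 7)
Cancel the common factors (c**2 + c + 5), (c - 6), (c - 7).

2*c**2 + 4*c - 6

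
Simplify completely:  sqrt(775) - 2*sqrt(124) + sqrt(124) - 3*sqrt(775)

-12*sqrt(31)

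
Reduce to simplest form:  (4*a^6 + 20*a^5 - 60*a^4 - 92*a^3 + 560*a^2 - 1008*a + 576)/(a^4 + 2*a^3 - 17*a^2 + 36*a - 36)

Factor: 4*a^6 + 20*a^5 - 60*a^4 - 92*a^3 + 560*a^2 - 1008*a + 576 = 4*(a^2 - 2*a + 3)*(a - 2)*(a - 1)*(a + 6)*(a + 4);  a^4 + 2*a^3 - 17*a^2 + 36*a - 36 = (a - 2)*(a^2 - 2*a + 3)*(a + 6)
Cancel the common factors (a^2 - 2*a + 3), (a + 6), (a - 2).

4*a^2 + 12*a - 16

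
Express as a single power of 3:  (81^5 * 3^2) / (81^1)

81^5 = 3^20; 3^2 = 3^2; 81^1 = 3^4
Combine exponents: 3^18

3^18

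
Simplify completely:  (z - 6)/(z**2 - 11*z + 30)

Factor: z**2 - 11*z + 30 = (z - 6)*(z - 5)
Cancel the common factor (z - 6).

1/(z - 5)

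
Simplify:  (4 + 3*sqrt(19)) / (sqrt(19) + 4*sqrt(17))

Multiply numerator and denominator by -4*sqrt(17) + sqrt(19).
Denominator becomes -253; numerator becomes -12*sqrt(323) - 16*sqrt(17) + 4*sqrt(19) + 57.

(-57 - 4*sqrt(19) + 16*sqrt(17) + 12*sqrt(323))/253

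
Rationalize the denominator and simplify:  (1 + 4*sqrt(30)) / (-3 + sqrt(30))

Multiply numerator and denominator by -sqrt(30) - 3.
Denominator becomes -21; numerator becomes -123 - 13*sqrt(30).

(13*sqrt(30) + 123)/21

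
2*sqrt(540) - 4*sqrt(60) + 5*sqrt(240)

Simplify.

2*sqrt(540) = 12*sqrt(15); 4*sqrt(60) = 8*sqrt(15); 5*sqrt(240) = 20*sqrt(15)
Combine: (12 - 8 + 20)·sqrt(15) = 24*sqrt(15)

24*sqrt(15)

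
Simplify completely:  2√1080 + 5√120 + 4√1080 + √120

48*√30

2√1080 = 12*√30; 5√120 = 10*√30; 4√1080 = 24*√30; √120 = 2*√30
Combine: (12 + 10 + 24 + 2)·√30 = 48*√30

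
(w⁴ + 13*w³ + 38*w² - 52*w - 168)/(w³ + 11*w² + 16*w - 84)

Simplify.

w + 2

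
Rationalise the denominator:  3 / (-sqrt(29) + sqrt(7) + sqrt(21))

Group as (sqrt(7) + sqrt(21)) - sqrt(29); multiply by (sqrt(7) + sqrt(21)) + sqrt(29), then rationalise the remaining surd.

(3*sqrt(29) + 45*sqrt(21) + 129*sqrt(7) + 42*sqrt(87))/587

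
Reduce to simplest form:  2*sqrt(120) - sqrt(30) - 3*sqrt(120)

-3*sqrt(30)

2*sqrt(120) = 4*sqrt(30); sqrt(30) = sqrt(30); 3*sqrt(120) = 6*sqrt(30)
Combine: (4 - 1 - 6)·sqrt(30) = -3*sqrt(30)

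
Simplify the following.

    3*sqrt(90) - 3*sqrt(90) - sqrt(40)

3*sqrt(90) = 9*sqrt(10); 3*sqrt(90) = 9*sqrt(10); sqrt(40) = 2*sqrt(10)
Combine: (9 - 9 - 2)·sqrt(10) = -2*sqrt(10)

-2*sqrt(10)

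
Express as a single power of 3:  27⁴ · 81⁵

27⁴ = 3^12; 81⁵ = 3^20
Combine exponents: 3^32

3^32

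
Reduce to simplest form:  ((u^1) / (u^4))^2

u^(-6)

Inside the bracket: (u^-3)
Raise to the power 2: (u^-6)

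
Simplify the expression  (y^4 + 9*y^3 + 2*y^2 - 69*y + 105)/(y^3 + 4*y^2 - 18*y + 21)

y + 5

Factor: y^4 + 9*y^3 + 2*y^2 - 69*y + 105 = (y^2 - 3*y + 3)*(y + 5)*(y + 7);  y^3 + 4*y^2 - 18*y + 21 = (y + 7)*(y^2 - 3*y + 3)
Cancel the common factors (y^2 - 3*y + 3), (y + 7).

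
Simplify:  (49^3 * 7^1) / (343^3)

49^3 = 7^6; 7^1 = 7^1; 343^3 = 7^9
Combine exponents: 7^(-2)

7^(-2)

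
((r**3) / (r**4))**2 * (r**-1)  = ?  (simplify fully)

Inside the bracket: (r**-1)
Raise to the power 2: (r**-2)
Multiply by (r**-1): add exponents.

r**(-3)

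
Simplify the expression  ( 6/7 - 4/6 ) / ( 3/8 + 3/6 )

Numerator: 6/7 - 4/6 = 4/21
Denominator: 3/8 + 3/6 = 7/8
Divide: (4/21) · (8/7) = 32/147

32/147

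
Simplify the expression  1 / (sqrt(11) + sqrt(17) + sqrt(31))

(-2*sqrt(5797) - 3*sqrt(31) + 25*sqrt(17) + 37*sqrt(11))/739

Group as (sqrt(11) + sqrt(17)) + sqrt(31); multiply by (sqrt(11) + sqrt(17)) - sqrt(31), then rationalise the remaining surd.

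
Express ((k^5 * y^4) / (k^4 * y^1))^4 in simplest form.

Inside the bracket: k^1 * y^3
Raise to the power 4: k^4 * y^12

k^4*y^12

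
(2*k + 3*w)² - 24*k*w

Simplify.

Expand the square and combine the 24*k*w term.

(2*k - 3*w)²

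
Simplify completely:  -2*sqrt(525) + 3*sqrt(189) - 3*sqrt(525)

-16*sqrt(21)

2*sqrt(525) = 10*sqrt(21); 3*sqrt(189) = 9*sqrt(21); 3*sqrt(525) = 15*sqrt(21)
Combine: (-10 + 9 - 15)·sqrt(21) = -16*sqrt(21)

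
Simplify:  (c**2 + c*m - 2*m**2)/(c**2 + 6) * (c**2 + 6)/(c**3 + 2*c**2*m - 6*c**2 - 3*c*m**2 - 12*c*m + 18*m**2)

(c + 2*m)/(c**2 + 3*c*m - 6*c - 18*m)

Factor: c**2 + c*m - 2*m**2 = (c + 2*m)*(c - m);  c**3 + 2*c**2*m - 6*c**2 - 3*c*m**2 - 12*c*m + 18*m**2 = (c - 6)*(c + 3*m)*(c - m)
Cancel the common factors (c**2 + 6), (c - m).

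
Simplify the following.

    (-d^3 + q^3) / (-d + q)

d^2 + d*q + q^2

q^3 - d^3 = (-d + q)(d^2 + d*q + q^2).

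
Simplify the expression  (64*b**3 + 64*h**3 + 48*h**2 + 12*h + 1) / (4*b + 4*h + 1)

Factor as (a+b)(a**2-ab+b**2) with a=(4*b), b=(4*h + 1).

16*b**2 - 16*b*h - 4*b + 16*h**2 + 8*h + 1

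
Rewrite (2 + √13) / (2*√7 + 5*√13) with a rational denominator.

(-2*√91 - 4*√7 + 10*√13 + 65)/297

Multiply numerator and denominator by -2*√7 + 5*√13.
Denominator becomes 297; numerator becomes -2*√91 - 4*√7 + 10*√13 + 65.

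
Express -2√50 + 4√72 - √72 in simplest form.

8*√2

2√50 = 10*√2; 4√72 = 24*√2; √72 = 6*√2
Combine: (-10 + 24 - 6)·√2 = 8*√2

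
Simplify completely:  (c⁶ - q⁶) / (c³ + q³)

Difference of sixth powers: factor out (c³ + q³).

c³ - q³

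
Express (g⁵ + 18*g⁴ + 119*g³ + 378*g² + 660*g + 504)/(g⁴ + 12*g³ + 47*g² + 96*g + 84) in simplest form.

Factor: g⁵ + 18*g⁴ + 119*g³ + 378*g² + 660*g + 504 = (g + 6)·(g + 2)·(g + 7)·(g² + 3*g + 6);  g⁴ + 12*g³ + 47*g² + 96*g + 84 = (g + 7)·(g + 2)·(g² + 3*g + 6)
Cancel the common factors (g² + 3*g + 6), (g + 2), (g + 7).

g + 6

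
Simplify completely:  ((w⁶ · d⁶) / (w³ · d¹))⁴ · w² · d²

d^22*w^14

Inside the bracket: w³ · d⁵
Raise to the power 4: w^12 · d^20
Multiply by w² · d²: add exponents.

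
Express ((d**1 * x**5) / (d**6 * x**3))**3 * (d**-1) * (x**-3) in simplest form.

Inside the bracket: (d**-5) * x**2
Raise to the power 3: (d**-15) * x**6
Multiply by (d**-1) * (x**-3): add exponents.

x**3/d**16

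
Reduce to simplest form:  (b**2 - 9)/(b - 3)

b + 3

Factor: b**2 - 9 = (b + 3)*(b - 3)
Cancel the common factor (b - 3).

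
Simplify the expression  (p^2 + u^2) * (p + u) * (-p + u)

-p^4 + u^4

Pair the conjugate factors: (u+p)(u-p) = -p^2 + u^2, then repeat with the next factor.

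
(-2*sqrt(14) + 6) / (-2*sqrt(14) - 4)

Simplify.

(-sqrt(14) + 4)/2

Multiply numerator and denominator by -4 + 2*sqrt(14).
Denominator becomes -40; numerator becomes -80 + 20*sqrt(14).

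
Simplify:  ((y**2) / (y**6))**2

y**(-8)

Inside the bracket: (y**-4)
Raise to the power 2: (y**-8)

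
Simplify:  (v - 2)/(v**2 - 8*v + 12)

Factor: v**2 - 8*v + 12 = (v - 2)*(v - 6)
Cancel the common factor (v - 2).

1/(v - 6)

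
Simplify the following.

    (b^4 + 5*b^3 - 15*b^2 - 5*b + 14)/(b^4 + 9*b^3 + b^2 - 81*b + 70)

Factor: b^4 + 5*b^3 - 15*b^2 - 5*b + 14 = (b + 7)*(b + 1)*(b - 2)*(b - 1);  b^4 + 9*b^3 + b^2 - 81*b + 70 = (b + 5)*(b - 1)*(b + 7)*(b - 2)
Cancel the common factors (b - 1), (b + 7), (b - 2).

(b + 1)/(b + 5)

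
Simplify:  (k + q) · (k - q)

Pair the conjugate factors: (k+q)(k-q) = k² - q².

k² - q²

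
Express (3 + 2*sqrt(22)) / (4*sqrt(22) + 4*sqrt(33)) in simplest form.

Multiply numerator and denominator by -4*sqrt(33) + 4*sqrt(22).
Denominator becomes -176; numerator becomes -88*sqrt(6) - 12*sqrt(33) + 12*sqrt(22) + 176.

(-44 - 3*sqrt(22) + 3*sqrt(33) + 22*sqrt(6))/44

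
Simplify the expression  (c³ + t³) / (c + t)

c² - c*t + t²

Factor as (a+b)(a^2-ab+b^2) with a=t, b=c.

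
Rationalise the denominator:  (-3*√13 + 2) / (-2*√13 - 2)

(-5*√13 + 41)/24

Multiply numerator and denominator by -2 + 2*√13.
Denominator becomes -48; numerator becomes -82 + 10*√13.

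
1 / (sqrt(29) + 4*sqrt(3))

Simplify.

(-sqrt(29) + 4*sqrt(3))/19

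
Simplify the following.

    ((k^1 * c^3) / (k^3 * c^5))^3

Inside the bracket: (k^-2) * (c^-2)
Raise to the power 3: (k^-6) * (c^-6)

1/(c^6*k^6)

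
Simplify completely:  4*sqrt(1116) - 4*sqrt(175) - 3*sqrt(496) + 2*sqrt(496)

4*sqrt(1116) = 24*sqrt(31); 4*sqrt(175) = 20*sqrt(7); 3*sqrt(496) = 12*sqrt(31); 2*sqrt(496) = 8*sqrt(31)

-20*sqrt(7) + 20*sqrt(31)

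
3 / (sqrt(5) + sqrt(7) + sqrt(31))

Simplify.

Group as (sqrt(5) + sqrt(31)) + sqrt(7); multiply by (sqrt(5) + sqrt(31)) - sqrt(7), then rationalise the remaining surd.

(-87*sqrt(7) - 99*sqrt(5) + 6*sqrt(1085) + 57*sqrt(31))/221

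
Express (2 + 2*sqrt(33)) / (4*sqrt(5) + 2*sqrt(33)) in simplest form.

(-2*sqrt(165) - 2*sqrt(5) + sqrt(33) + 33)/13

Multiply numerator and denominator by -4*sqrt(5) + 2*sqrt(33).
Denominator becomes 52; numerator becomes -8*sqrt(165) - 8*sqrt(5) + 4*sqrt(33) + 132.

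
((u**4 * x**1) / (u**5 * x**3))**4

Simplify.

1/(u**4*x**8)

Inside the bracket: (u**-1) * (x**-2)
Raise to the power 4: (u**-4) * (x**-8)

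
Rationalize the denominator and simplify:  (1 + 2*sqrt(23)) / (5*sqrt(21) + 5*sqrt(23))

Multiply numerator and denominator by -5*sqrt(21) + 5*sqrt(23).
Denominator becomes 50; numerator becomes -10*sqrt(483) - 5*sqrt(21) + 5*sqrt(23) + 230.

(-2*sqrt(483) - sqrt(21) + sqrt(23) + 46)/10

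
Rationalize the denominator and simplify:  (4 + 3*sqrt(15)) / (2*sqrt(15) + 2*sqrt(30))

(-45 - 4*sqrt(15) + 4*sqrt(30) + 45*sqrt(2))/30

Multiply numerator and denominator by -2*sqrt(30) + 2*sqrt(15).
Denominator becomes -60; numerator becomes -90*sqrt(2) - 8*sqrt(30) + 8*sqrt(15) + 90.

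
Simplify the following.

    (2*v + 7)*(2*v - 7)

4*v^2 - 49

(2*v)^2 - (7)^2 = 4*v^2 - 49.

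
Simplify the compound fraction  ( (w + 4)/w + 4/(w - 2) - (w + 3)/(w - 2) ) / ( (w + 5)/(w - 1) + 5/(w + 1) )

Numerator: (w + 4)/w + 4/(w - 2) - (w + 3)/(w - 2) = (3*w - 8)/(w² - 2*w)
Denominator: (w + 5)/(w - 1) + 5/(w + 1) = (w² + 11*w)/(w² - 1)
Divide: ((3*w - 8)/(w² - 2*w)) · ((w² - 1)/(w² + 11*w)) = (3*w³ - 8*w² - 3*w + 8)/(w⁴ + 9*w³ - 22*w²)

(3*w³ - 8*w² - 3*w + 8)/(w⁴ + 9*w³ - 22*w²)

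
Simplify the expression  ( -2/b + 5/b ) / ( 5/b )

Numerator: -2/b + 5/b = 3/b
Denominator: 5/b = 5/b
Divide: (3/b) · (b/5) = 3/5

3/5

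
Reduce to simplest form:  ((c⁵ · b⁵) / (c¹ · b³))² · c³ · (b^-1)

b³*c^11

Inside the bracket: c⁴ · b²
Raise to the power 2: c⁸ · b⁴
Multiply by c³ · (b^-1): add exponents.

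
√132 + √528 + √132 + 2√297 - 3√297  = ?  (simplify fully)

√132 = 2*√33; √528 = 4*√33; √132 = 2*√33; 2√297 = 6*√33; 3√297 = 9*√33
Combine: (2 + 4 + 2 + 6 - 9)·√33 = 5*√33

5*√33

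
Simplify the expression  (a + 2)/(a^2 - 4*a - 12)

Factor: a^2 - 4*a - 12 = (a - 6)*(a + 2)
Cancel the common factor (a + 2).

1/(a - 6)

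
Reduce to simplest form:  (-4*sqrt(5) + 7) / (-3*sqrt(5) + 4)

(-5*sqrt(5) + 32)/29

Multiply numerator and denominator by 4 + 3*sqrt(5).
Denominator becomes -29; numerator becomes -32 + 5*sqrt(5).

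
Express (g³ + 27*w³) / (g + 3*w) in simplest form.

g^3 + (3*w)^3 = (g + 3*w)(g² - 3*g*w + 9*w²).

g² - 3*g*w + 9*w²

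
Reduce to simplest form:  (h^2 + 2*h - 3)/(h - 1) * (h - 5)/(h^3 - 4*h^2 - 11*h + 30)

Factor: h^2 + 2*h - 3 = (h + 3)*(h - 1);  h^3 - 4*h^2 - 11*h + 30 = (h + 3)*(h - 5)*(h - 2)
Cancel the common factors (h - 5), (h - 1), (h + 3).

1/(h - 2)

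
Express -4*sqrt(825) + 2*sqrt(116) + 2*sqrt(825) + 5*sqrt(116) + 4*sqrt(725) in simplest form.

-10*sqrt(33) + 34*sqrt(29)

4*sqrt(825) = 20*sqrt(33); 2*sqrt(116) = 4*sqrt(29); 2*sqrt(825) = 10*sqrt(33); 5*sqrt(116) = 10*sqrt(29); 4*sqrt(725) = 20*sqrt(29)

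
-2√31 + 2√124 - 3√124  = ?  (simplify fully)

2√31 = 2*√31; 2√124 = 4*√31; 3√124 = 6*√31
Combine: (-2 + 4 - 6)·√31 = -4*√31

-4*√31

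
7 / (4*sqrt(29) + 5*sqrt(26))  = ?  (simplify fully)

(-28*sqrt(29) + 35*sqrt(26))/186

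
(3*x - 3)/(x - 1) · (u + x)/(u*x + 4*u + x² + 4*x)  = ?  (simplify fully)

Factor: 3*x - 3 = 3·(x - 1);  u*x + 4*u + x² + 4*x = (u + x)·(x + 4)
Cancel the common factors (x - 1), (u + x).

3/(x + 4)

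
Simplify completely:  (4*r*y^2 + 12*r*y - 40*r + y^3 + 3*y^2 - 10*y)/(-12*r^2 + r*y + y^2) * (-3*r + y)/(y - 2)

y + 5

Factor: 4*r*y^2 + 12*r*y - 40*r + y^3 + 3*y^2 - 10*y = (y + 5)*(4*r + y)*(y - 2);  -12*r^2 + r*y + y^2 = (4*r + y)*(-3*r + y)
Cancel the common factors (-3*r + y), (y - 2), (4*r + y).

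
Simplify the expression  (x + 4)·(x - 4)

x² - 16

Difference of squares with P = x, Q = 4.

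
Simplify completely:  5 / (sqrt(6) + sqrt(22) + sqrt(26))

(-10*sqrt(858) + 5*sqrt(26) + 25*sqrt(22) + 105*sqrt(6))/262

Group as (sqrt(6) + sqrt(22)) + sqrt(26); multiply by (sqrt(6) + sqrt(22)) - sqrt(26), then rationalise the remaining surd.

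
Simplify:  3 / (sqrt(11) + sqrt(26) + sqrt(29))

Group as (sqrt(11) + sqrt(26)) + sqrt(29); multiply by (sqrt(11) + sqrt(26)) - sqrt(29), then rationalise the remaining surd.

(-sqrt(8294) + 4*sqrt(29) + 7*sqrt(26) + 22*sqrt(11))/180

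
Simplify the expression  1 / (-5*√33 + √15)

(-5*√33 - √15)/810

Multiply numerator and denominator by √15 + 5*√33.
Denominator becomes -810; numerator becomes √15 + 5*√33.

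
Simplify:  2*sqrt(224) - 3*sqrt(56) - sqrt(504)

2*sqrt(224) = 8*sqrt(14); 3*sqrt(56) = 6*sqrt(14); sqrt(504) = 6*sqrt(14)
Combine: (8 - 6 - 6)·sqrt(14) = -4*sqrt(14)

-4*sqrt(14)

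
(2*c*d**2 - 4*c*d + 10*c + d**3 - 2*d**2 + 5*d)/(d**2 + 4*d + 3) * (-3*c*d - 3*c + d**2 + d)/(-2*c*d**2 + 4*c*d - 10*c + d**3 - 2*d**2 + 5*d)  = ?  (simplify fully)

Factor: 2*c*d**2 - 4*c*d + 10*c + d**3 - 2*d**2 + 5*d = (d**2 - 2*d + 5)*(2*c + d);  d**2 + 4*d + 3 = (d + 3)*(d + 1);  -3*c*d - 3*c + d**2 + d = (d + 1)*(-3*c + d);  -2*c*d**2 + 4*c*d - 10*c + d**3 - 2*d**2 + 5*d = (-2*c + d)*(d**2 - 2*d + 5)
Cancel the common factors (d**2 - 2*d + 5), (d + 1).

(6*c**2 + c*d - d**2)/(2*c*d + 6*c - d**2 - 3*d)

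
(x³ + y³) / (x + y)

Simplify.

Factor as (a+b)(a^2-ab+b^2) with a=x, b=y.

x² - x*y + y²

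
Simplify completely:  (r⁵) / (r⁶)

1/r

Quotient: (r^-1)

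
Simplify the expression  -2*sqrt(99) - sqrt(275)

2*sqrt(99) = 6*sqrt(11); sqrt(275) = 5*sqrt(11)
Combine: (-6 - 5)·sqrt(11) = -11*sqrt(11)

-11*sqrt(11)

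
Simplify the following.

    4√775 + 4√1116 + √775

4√775 = 20*√31; 4√1116 = 24*√31; √775 = 5*√31
Combine: (20 + 24 + 5)·√31 = 49*√31

49*√31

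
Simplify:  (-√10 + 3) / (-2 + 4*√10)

(-17 + 5*√10)/78

Multiply numerator and denominator by -4*√10 - 2.
Denominator becomes -156; numerator becomes -10*√10 + 34.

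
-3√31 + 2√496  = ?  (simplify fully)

5*√31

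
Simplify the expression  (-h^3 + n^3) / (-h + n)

Factor as (a-b)(a^2+ab+b^2) with a=n, b=h.

h^2 + h*n + n^2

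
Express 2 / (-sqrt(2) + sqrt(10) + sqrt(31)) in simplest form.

Group as (sqrt(10) + sqrt(31)) - sqrt(2); multiply by (sqrt(10) + sqrt(31)) + sqrt(2), then rationalise the remaining surd.

(-46*sqrt(10) - 8*sqrt(155) + 78*sqrt(2) + 38*sqrt(31))/281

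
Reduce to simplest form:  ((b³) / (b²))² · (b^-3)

Inside the bracket: b¹
Raise to the power 2: b²
Multiply by (b^-3): add exponents.

1/b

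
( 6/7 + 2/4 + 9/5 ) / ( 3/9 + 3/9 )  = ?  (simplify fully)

663/140

Numerator: 6/7 + 2/4 + 9/5 = 221/70
Denominator: 3/9 + 3/9 = 2/3
Divide: (221/70) · (3/2) = 663/140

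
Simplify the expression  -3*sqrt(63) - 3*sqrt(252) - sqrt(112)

-31*sqrt(7)

3*sqrt(63) = 9*sqrt(7); 3*sqrt(252) = 18*sqrt(7); sqrt(112) = 4*sqrt(7)
Combine: (-9 - 18 - 4)·sqrt(7) = -31*sqrt(7)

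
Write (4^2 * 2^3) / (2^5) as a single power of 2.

2^2

4^2 = 2^4; 2^3 = 2^3; 2^5 = 2^5
Combine exponents: 2^2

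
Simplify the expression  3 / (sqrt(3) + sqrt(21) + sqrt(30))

(-sqrt(210) - sqrt(30) + 2*sqrt(21) + 8*sqrt(3))/12

Group as (sqrt(21) + sqrt(30)) + sqrt(3); multiply by (sqrt(21) + sqrt(30)) - sqrt(3), then rationalise the remaining surd.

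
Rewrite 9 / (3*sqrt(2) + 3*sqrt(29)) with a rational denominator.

(-sqrt(2) + sqrt(29))/9

Multiply numerator and denominator by -3*sqrt(29) + 3*sqrt(2).
Denominator becomes -243; numerator becomes -27*sqrt(29) + 27*sqrt(2).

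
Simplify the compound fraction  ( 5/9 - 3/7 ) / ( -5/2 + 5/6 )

Numerator: 5/9 - 3/7 = 8/63
Denominator: -5/2 + 5/6 = -5/3
Divide: (8/63) · (-3/5) = -8/105

-8/105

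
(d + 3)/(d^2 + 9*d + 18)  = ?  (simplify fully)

1/(d + 6)

Factor: d^2 + 9*d + 18 = (d + 3)*(d + 6)
Cancel the common factor (d + 3).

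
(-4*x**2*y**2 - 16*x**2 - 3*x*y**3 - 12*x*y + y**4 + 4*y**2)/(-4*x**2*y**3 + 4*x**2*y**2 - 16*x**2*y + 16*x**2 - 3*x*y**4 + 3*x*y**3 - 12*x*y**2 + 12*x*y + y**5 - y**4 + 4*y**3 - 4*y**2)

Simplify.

1/(y - 1)

Factor: -4*x**2*y**2 - 16*x**2 - 3*x*y**3 - 12*x*y + y**4 + 4*y**2 = (x + y)*(y**2 + 4)*(-4*x + y);  -4*x**2*y**3 + 4*x**2*y**2 - 16*x**2*y + 16*x**2 - 3*x*y**4 + 3*x*y**3 - 12*x*y**2 + 12*x*y + y**5 - y**4 + 4*y**3 - 4*y**2 = (y - 1)*(x + y)*(-4*x + y)*(y**2 + 4)
Cancel the common factors (y**2 + 4), (-4*x + y), (x + y).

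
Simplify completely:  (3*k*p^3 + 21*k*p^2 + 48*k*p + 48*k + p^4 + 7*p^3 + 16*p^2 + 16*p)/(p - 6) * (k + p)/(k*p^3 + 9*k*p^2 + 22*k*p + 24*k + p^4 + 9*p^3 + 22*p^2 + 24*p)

(3*k*p + 12*k + p^2 + 4*p)/(p^2 - 36)

Factor: 3*k*p^3 + 21*k*p^2 + 48*k*p + 48*k + p^4 + 7*p^3 + 16*p^2 + 16*p = (p + 4)*(p^2 + 3*p + 4)*(3*k + p);  k*p^3 + 9*k*p^2 + 22*k*p + 24*k + p^4 + 9*p^3 + 22*p^2 + 24*p = (p + 6)*(p^2 + 3*p + 4)*(k + p)
Cancel the common factors (p^2 + 3*p + 4), (k + p).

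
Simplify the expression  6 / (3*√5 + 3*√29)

(-√5 + √29)/12

Multiply numerator and denominator by -3*√5 + 3*√29.
Denominator becomes 216; numerator becomes -18*√5 + 18*√29.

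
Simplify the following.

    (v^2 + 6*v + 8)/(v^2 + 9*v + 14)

Factor: v^2 + 6*v + 8 = (v + 4)*(v + 2);  v^2 + 9*v + 14 = (v + 2)*(v + 7)
Cancel the common factor (v + 2).

(v + 4)/(v + 7)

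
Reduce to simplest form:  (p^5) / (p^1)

Quotient: p^4

p^4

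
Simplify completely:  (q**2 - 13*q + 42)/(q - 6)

q - 7

Factor: q**2 - 13*q + 42 = (q - 6)*(q - 7)
Cancel the common factor (q - 6).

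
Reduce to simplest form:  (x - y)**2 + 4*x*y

Expanding gives x**2 + 2*x*y + y**2, a perfect square.

(x + y)**2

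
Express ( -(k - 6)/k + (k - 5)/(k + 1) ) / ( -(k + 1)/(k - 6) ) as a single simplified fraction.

Numerator: -(k - 6)/k + (k - 5)/(k + 1) = 6/(k**2 + k)
Denominator: -(k + 1)/(k - 6) = (-k - 1)/(k - 6)
Divide: (6/(k**2 + k)) · ((k - 6)/(-k - 1)) = (-6*k + 36)/(k**3 + 2*k**2 + k)

(-6*k + 36)/(k**3 + 2*k**2 + k)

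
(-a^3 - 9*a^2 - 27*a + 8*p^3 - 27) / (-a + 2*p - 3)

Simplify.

a^2 + 2*a*p + 6*a + 4*p^2 + 6*p + 9

Apply the difference-of-cubes factorisation and cancel (-a + 2*p - 3).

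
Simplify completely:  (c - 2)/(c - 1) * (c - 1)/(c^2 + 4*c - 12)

1/(c + 6)

Factor: c^2 + 4*c - 12 = (c + 6)*(c - 2)
Cancel the common factors (c - 2), (c - 1).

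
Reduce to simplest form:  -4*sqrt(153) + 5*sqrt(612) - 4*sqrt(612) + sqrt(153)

-3*sqrt(17)

4*sqrt(153) = 12*sqrt(17); 5*sqrt(612) = 30*sqrt(17); 4*sqrt(612) = 24*sqrt(17); sqrt(153) = 3*sqrt(17)
Combine: (-12 + 30 - 24 + 3)·sqrt(17) = -3*sqrt(17)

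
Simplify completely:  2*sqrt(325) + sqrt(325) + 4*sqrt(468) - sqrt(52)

2*sqrt(325) = 10*sqrt(13); sqrt(325) = 5*sqrt(13); 4*sqrt(468) = 24*sqrt(13); sqrt(52) = 2*sqrt(13)
Combine: (10 + 5 + 24 - 2)·sqrt(13) = 37*sqrt(13)

37*sqrt(13)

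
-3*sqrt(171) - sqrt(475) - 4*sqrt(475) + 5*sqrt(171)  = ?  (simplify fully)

3*sqrt(171) = 9*sqrt(19); sqrt(475) = 5*sqrt(19); 4*sqrt(475) = 20*sqrt(19); 5*sqrt(171) = 15*sqrt(19)
Combine: (-9 - 5 - 20 + 15)·sqrt(19) = -19*sqrt(19)

-19*sqrt(19)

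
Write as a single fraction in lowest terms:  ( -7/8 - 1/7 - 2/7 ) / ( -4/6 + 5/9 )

657/56

Numerator: -7/8 - 1/7 - 2/7 = -73/56
Denominator: -4/6 + 5/9 = -1/9
Divide: (-73/56) · (-9) = 657/56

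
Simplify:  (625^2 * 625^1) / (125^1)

625^2 = 5^8; 625^1 = 5^4; 125^1 = 5^3
Combine exponents: 5^9

5^9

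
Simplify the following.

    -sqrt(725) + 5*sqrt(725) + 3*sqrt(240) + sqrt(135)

15*sqrt(15) + 20*sqrt(29)

sqrt(725) = 5*sqrt(29); 5*sqrt(725) = 25*sqrt(29); 3*sqrt(240) = 12*sqrt(15); sqrt(135) = 3*sqrt(15)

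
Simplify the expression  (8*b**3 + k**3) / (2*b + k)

4*b**2 - 2*b*k + k**2

Factor as (a+b)(a**2-ab+b**2) with a=k, b=(2*b).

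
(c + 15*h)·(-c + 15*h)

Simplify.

-c² + 225*h²

(15*h)^2 - (c)^2 = -c² + 225*h².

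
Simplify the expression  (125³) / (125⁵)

5^(-6)

125³ = 5^9; 125⁵ = 5^15
Combine exponents: 5^(-6)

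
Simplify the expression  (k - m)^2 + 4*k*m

(k + m)^2

Expand the square and combine the 4*k*m term.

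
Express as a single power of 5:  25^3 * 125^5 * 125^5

25^3 = 5^6; 125^5 = 5^15; 125^5 = 5^15
Combine exponents: 5^36

5^36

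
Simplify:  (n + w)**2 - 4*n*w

(n - w)**2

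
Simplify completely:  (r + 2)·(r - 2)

Product of conjugates: (P+Q)(P-Q) = P^2 - Q^2.

r² - 4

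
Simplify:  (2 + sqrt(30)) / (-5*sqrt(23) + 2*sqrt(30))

Multiply numerator and denominator by 2*sqrt(30) + 5*sqrt(23).
Denominator becomes -455; numerator becomes 4*sqrt(30) + 10*sqrt(23) + 60 + 5*sqrt(690).

(-5*sqrt(690) - 60 - 10*sqrt(23) - 4*sqrt(30))/455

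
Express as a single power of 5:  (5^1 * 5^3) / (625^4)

5^(-12)

5^1 = 5^1; 5^3 = 5^3; 625^4 = 5^16
Combine exponents: 5^(-12)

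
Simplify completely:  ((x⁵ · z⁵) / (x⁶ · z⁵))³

Inside the bracket: (x^-1)
Raise to the power 3: (x^-3)

x^(-3)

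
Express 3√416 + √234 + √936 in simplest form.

21*√26

3√416 = 12*√26; √234 = 3*√26; √936 = 6*√26
Combine: (12 + 3 + 6)·√26 = 21*√26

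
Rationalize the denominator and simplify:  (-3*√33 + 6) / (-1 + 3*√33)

(-291 + 15*√33)/296

Multiply numerator and denominator by -3*√33 - 1.
Denominator becomes -296; numerator becomes -15*√33 + 291.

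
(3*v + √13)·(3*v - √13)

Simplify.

9*v² - 13

Difference of squares with P = 3*v, Q = √13.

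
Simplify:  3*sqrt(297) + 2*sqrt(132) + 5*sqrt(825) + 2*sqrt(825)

3*sqrt(297) = 9*sqrt(33); 2*sqrt(132) = 4*sqrt(33); 5*sqrt(825) = 25*sqrt(33); 2*sqrt(825) = 10*sqrt(33)
Combine: (9 + 4 + 25 + 10)·sqrt(33) = 48*sqrt(33)

48*sqrt(33)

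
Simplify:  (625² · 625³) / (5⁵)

5^15

625² = 5^8; 625³ = 5^12; 5⁵ = 5^5
Combine exponents: 5^15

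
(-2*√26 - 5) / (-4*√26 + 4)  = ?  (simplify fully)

(7*√26 + 57)/100

Multiply numerator and denominator by 4 + 4*√26.
Denominator becomes -400; numerator becomes -228 - 28*√26.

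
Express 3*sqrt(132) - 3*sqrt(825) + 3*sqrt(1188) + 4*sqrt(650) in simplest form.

3*sqrt(132) = 6*sqrt(33); 3*sqrt(825) = 15*sqrt(33); 3*sqrt(1188) = 18*sqrt(33); 4*sqrt(650) = 20*sqrt(26)

9*sqrt(33) + 20*sqrt(26)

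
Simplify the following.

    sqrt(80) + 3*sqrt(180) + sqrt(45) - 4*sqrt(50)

sqrt(80) = 4*sqrt(5); 3*sqrt(180) = 18*sqrt(5); sqrt(45) = 3*sqrt(5); 4*sqrt(50) = 20*sqrt(2)

-20*sqrt(2) + 25*sqrt(5)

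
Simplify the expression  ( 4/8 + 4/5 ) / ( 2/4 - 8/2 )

Numerator: 4/8 + 4/5 = 13/10
Denominator: 2/4 - 8/2 = -7/2
Divide: (13/10) · (-2/7) = -13/35

-13/35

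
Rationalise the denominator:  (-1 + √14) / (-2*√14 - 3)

Multiply numerator and denominator by -3 + 2*√14.
Denominator becomes -47; numerator becomes -5*√14 + 31.

(-31 + 5*√14)/47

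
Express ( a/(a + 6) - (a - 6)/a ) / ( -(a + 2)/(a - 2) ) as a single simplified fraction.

(-36*a + 72)/(a³ + 8*a² + 12*a)

Numerator: a/(a + 6) - (a - 6)/a = 36/(a² + 6*a)
Denominator: -(a + 2)/(a - 2) = (-a - 2)/(a - 2)
Divide: (36/(a² + 6*a)) · ((a - 2)/(-a - 2)) = (-36*a + 72)/(a³ + 8*a² + 12*a)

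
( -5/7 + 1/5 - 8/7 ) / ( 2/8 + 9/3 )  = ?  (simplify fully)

-232/455

Numerator: -5/7 + 1/5 - 8/7 = -58/35
Denominator: 2/8 + 9/3 = 13/4
Divide: (-58/35) · (4/13) = -232/455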